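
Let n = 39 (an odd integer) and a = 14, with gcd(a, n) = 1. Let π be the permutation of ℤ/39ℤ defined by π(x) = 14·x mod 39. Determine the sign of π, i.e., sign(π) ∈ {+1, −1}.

Trace 14: π^k(14) = [14, 1] for k=0..1.
26 cycles of lengths [2, 2, 2, 2, 2, 2, 2, 2, 2, 2, 2, 2, 2, 1, 1, 1, 1, 1, 1, 1, 1, 1, 1, 1, 1, 1].
39 − 26 = 13 transpositions; sign(π) = (−1)^13 = -1.

-1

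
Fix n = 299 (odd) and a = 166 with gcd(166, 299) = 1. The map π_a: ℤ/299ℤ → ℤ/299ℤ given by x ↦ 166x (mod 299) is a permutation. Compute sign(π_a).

-1

Orbit of 139 under x↦166x: [139, 51, 94, 56, 27, 296, 100]… (length divides ord_299(166)).
The orbit structure of x ↦ 166x mod 299: 8 orbits of sizes [66, 66, 66, 66, 22, 6, 6, 1].
8 cycles on 299: each ℓ→(−1)^(ℓ−1), product (−1)^291 = -1.
The Jacobi symbol (166|299) = -1 (Zolotarev) agrees.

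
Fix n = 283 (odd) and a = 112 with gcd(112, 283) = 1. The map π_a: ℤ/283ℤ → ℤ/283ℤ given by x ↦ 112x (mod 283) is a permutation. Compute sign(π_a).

+1

Orbit of 237 under x↦112x: [237, 225, 13, 41, 64, 93, 228]… (length divides ord_283(112)).
π_112 has 3 disjoint cycles with lengths [141, 141, 1] on {0,…,282}.
Σ(ℓ_i−1) = 283−3 = 280; sign = (−1)^280 = +1.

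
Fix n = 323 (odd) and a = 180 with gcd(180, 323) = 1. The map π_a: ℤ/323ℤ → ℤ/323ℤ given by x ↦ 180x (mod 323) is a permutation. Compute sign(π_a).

-1

Trace 194: π^k(194) = [194, 36, 20, 47, 62, 178, 63] for k=0..6.
The orbit structure of x ↦ 180x mod 323: 6 orbits of sizes [144, 144, 16, 9, 9, 1].
sign(π) = (−1)^{n − #cycles} = (−1)^{323−6} = (−1)^317 = -1.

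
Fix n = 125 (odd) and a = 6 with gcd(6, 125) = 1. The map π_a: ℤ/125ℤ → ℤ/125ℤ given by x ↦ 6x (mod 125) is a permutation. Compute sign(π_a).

+1

Trace 106: π^k(106) = [106, 11, 66, 21, 1, 6, 36] for k=0..6.
13 cycles of lengths [25, 25, 25, 25, 5, 5, 5, 5, 1, 1, 1, 1, 1].
n − c = 125 − 13 = 112; sign = (−1)^112 = +1.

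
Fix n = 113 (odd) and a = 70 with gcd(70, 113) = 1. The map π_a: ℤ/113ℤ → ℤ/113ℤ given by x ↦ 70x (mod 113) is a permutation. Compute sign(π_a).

-1

Trace 13: π^k(13) = [13, 6, 81, 20, 44, 29, 109] for k=0..6.
2 cycles of lengths [112, 1].
113 − 2 = 111 transpositions; sign(π) = (−1)^111 = -1.
The Jacobi symbol (70|113) = -1 (Zolotarev) agrees.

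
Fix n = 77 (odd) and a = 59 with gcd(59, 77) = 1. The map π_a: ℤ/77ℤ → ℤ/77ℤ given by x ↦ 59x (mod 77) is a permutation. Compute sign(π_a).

-1

Start at x=48: 48 → 60 → 75 → 36 → 45 → 37 → 27 → … (one orbit).
The orbit structure of x ↦ 59x mod 77: 6 orbits of sizes [30, 30, 6, 5, 5, 1].
sign(π) = (−1)^{n − #cycles} = (−1)^{77−6} = (−1)^71 = -1.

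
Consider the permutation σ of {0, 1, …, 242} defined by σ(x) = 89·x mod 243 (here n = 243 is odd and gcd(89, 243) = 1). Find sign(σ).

-1

Trace 136: π^k(136) = [136, 197, 37, 134, 19, 233, 82] for k=0..6.
The orbit structure of x ↦ 89x mod 243: 14 orbits of sizes [54, 54, 54, 18, 18, 18, 6, 6, 6, 2, 2, 2, 2, 1].
243 − 14 = 229 transpositions; sign(π) = (−1)^229 = -1.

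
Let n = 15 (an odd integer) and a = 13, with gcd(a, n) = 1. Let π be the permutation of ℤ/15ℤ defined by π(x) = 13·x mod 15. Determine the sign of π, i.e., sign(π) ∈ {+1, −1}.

Trace 1: π^k(1) = [1, 13, 4, 7] for k=0..3.
Cycle type of π: 4×3 + 1×3; total 6 cycles.
sign(π) = (−1)^{n − #cycles} = (−1)^{15−6} = (−1)^9 = -1.
Check: (13/15) = -1 by Zolotarev.

-1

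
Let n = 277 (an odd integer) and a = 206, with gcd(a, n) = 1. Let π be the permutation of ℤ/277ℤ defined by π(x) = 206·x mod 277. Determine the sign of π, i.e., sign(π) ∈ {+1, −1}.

+1

Trace 10: π^k(10) = [10, 121, 273, 7, 57, 108, 88] for k=0..6.
Cycle type of π: 138×2 + 1; total 3 cycles.
Σ(ℓ_i−1) = 277−3 = 274; sign = (−1)^274 = +1.
The Jacobi symbol (206|277) = +1 (Zolotarev) agrees.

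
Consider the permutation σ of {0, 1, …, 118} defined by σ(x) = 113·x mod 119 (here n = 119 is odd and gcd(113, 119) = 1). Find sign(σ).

-1

Trace 43: π^k(43) = [43, 99, 1, 113, 36, 22, 106] for k=0..6.
π_113 has 14 disjoint cycles with lengths [16, 16, 16, 16, 16, 16, 16, 1, 1, 1, 1, 1, 1, 1] on {0,…,118}.
14 cycles on 119: each ℓ→(−1)^(ℓ−1), product (−1)^105 = -1.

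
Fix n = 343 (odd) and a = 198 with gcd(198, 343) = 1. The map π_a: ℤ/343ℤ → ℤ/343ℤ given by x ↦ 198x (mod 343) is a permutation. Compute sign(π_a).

Orbit of 51 under x↦198x: [51, 151, 57, 310, 326, 64, 324]… (length divides ord_343(198)).
7 cycles of lengths [147, 147, 21, 21, 3, 3, 1].
With 7 cycles on 343 points, sign = (−1)^{343−7} = +1.

+1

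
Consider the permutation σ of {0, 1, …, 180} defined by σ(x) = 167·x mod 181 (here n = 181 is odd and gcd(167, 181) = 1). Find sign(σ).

Start at x=60: 60 → 65 → 176 → 70 → 106 → 145 → 142 → … (one orbit).
The orbit structure of x ↦ 167x mod 181: 3 orbits of sizes [90, 90, 1].
Σ(ℓ_i−1) = 181−3 = 178; sign = (−1)^178 = +1.

+1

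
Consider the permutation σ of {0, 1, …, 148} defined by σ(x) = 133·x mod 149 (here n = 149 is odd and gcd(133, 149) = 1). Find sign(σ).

+1

Orbit of 53 under x↦133x: [53, 46, 9, 5, 69, 88, 82]… (length divides ord_149(133)).
3 cycles of lengths [74, 74, 1].
With 3 cycles on 149 points, sign = (−1)^{149−3} = +1.
The Jacobi symbol (133|149) = +1 (Zolotarev) agrees.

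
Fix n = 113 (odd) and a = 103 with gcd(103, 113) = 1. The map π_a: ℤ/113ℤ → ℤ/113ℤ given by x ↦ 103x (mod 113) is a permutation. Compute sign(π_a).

-1

Orbit of 78 under x↦103x: [78, 11, 3, 83, 74, 51, 55]… (length divides ord_113(103)).
The orbit structure of x ↦ 103x mod 113: 2 orbits of sizes [112, 1].
2 cycles on 113: each ℓ→(−1)^(ℓ−1), product (−1)^111 = -1.
(103|113)_J = -1 (Zolotarev's lemma cross-check).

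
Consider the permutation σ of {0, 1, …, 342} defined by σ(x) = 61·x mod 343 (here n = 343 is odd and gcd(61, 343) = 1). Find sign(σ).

Trace 130: π^k(130) = [130, 41, 100, 269, 288, 75, 116] for k=0..6.
Decompose π into cycles: lengths [294, 42, 6, 1] (4 cycles, including the fixed point 0).
With 4 cycles on 343 points, sign = (−1)^{343−4} = -1.

-1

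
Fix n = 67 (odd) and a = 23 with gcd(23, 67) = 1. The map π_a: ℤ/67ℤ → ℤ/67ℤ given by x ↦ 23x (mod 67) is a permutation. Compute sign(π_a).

+1

Orbit of 25 under x↦23x: [25, 39, 26, 62, 19, 35, 1]… (length divides ord_67(23)).
3 cycles of lengths [33, 33, 1].
With 3 cycles on 67 points, sign = (−1)^{67−3} = +1.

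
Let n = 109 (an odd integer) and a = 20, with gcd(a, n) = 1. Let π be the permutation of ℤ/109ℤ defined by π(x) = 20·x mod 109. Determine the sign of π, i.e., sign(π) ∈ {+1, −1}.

+1

Trace 49: π^k(49) = [49, 108, 89, 36, 66, 12, 22] for k=0..6.
Decompose π into cycles: lengths [54, 54, 1] (3 cycles, including the fixed point 0).
3 cycles on 109: each ℓ→(−1)^(ℓ−1), product (−1)^106 = +1.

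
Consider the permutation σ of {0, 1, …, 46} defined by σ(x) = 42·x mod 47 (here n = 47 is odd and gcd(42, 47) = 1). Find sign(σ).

Trace 16: π^k(16) = [16, 14, 24, 21, 36, 8, 7] for k=0..6.
Decompose π into cycles: lengths [23, 23, 1] (3 cycles, including the fixed point 0).
n − c = 47 − 3 = 44; sign = (−1)^44 = +1.
Via Zolotarev, sign(π_{42}) = (42|47) = +1.

+1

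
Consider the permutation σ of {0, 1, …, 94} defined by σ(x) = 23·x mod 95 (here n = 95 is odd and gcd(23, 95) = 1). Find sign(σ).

-1

Trace 43: π^k(43) = [43, 39, 42, 16, 83, 9, 17] for k=0..6.
Cycle type of π: 36×2 + 9×2 + 4 + 1; total 6 cycles.
6 cycles on 95: each ℓ→(−1)^(ℓ−1), product (−1)^89 = -1.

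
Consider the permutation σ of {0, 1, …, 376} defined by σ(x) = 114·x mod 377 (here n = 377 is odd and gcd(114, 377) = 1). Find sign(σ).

-1

Trace 313: π^k(313) = [313, 244, 295, 77, 107, 134, 196] for k=0..6.
Cycle type of π: 84×4 + 28 + 6×2 + 1; total 8 cycles.
8 cycles on 377: each ℓ→(−1)^(ℓ−1), product (−1)^369 = -1.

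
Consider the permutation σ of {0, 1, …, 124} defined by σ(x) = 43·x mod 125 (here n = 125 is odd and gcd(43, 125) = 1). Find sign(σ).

-1

Trace 107: π^k(107) = [107, 101, 93, 124, 82, 26, 118] for k=0..6.
π_43 has 12 disjoint cycles with lengths [20, 20, 20, 20, 20, 4, 4, 4, 4, 4, 4, 1] on {0,…,124}.
n − c = 125 − 12 = 113; sign = (−1)^113 = -1.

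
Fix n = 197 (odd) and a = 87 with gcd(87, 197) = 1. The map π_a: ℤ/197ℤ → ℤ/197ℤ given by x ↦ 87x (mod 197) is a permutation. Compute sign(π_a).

Trace 120: π^k(120) = [120, 196, 110, 114, 68, 6, 128] for k=0..6.
Cycle type of π: 28×7 + 1; total 8 cycles.
197 − 8 = 189 transpositions; sign(π) = (−1)^189 = -1.

-1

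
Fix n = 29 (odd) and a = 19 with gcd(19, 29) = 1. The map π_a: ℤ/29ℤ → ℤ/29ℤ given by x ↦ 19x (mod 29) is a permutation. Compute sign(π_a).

Orbit of 24 under x↦19x: [24, 21, 22, 12, 25, 11, 6]… (length divides ord_29(19)).
π_19 has 2 disjoint cycles with lengths [28, 1] on {0,…,28}.
With 2 cycles on 29 points, sign = (−1)^{29−2} = -1.

-1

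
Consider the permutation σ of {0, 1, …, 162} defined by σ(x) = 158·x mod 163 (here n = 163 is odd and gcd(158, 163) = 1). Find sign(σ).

Trace 38: π^k(38) = [38, 136, 135, 140, 115, 77, 104] for k=0..6.
7 cycles of lengths [27, 27, 27, 27, 27, 27, 1].
n − c = 163 − 7 = 156; sign = (−1)^156 = +1.
Check: (158/163) = +1 by Zolotarev.

+1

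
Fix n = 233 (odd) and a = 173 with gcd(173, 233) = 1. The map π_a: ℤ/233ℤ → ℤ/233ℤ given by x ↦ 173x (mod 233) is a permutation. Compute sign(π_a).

Trace 14: π^k(14) = [14, 92, 72, 107, 104, 51, 202] for k=0..6.
Cycle lengths of π_173 on ℤ/233ℤ: [116, 116, 1]; 3 cycles in total.
n − c = 233 − 3 = 230; sign = (−1)^230 = +1.
(173|233)_J = +1 (Zolotarev's lemma cross-check).

+1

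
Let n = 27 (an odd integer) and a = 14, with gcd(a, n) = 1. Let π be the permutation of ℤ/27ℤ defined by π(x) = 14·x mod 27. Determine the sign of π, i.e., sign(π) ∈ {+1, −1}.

Trace 22: π^k(22) = [22, 11, 19, 23, 25, 26, 13] for k=0..6.
π_14 has 4 disjoint cycles with lengths [18, 6, 2, 1] on {0,…,26}.
With 4 cycles on 27 points, sign = (−1)^{27−4} = -1.
Via Zolotarev, sign(π_{14}) = (14|27) = -1.

-1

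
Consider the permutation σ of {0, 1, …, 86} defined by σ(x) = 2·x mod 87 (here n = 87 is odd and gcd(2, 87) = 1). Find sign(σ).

Trace 16: π^k(16) = [16, 32, 64, 41, 82, 77, 67] for k=0..6.
Cycle type of π: 28×3 + 2 + 1; total 5 cycles.
n − c = 87 − 5 = 82; sign = (−1)^82 = +1.

+1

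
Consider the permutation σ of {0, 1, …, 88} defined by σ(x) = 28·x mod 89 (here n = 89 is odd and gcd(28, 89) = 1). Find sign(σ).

-1

Trace 73: π^k(73) = [73, 86, 5, 51, 4, 23, 21] for k=0..6.
The orbit structure of x ↦ 28x mod 89: 2 orbits of sizes [88, 1].
With 2 cycles on 89 points, sign = (−1)^{89−2} = -1.
Via Zolotarev, sign(π_{28}) = (28|89) = -1.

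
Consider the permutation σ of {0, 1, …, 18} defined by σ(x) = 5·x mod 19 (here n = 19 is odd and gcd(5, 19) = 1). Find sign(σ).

+1

Trace 9: π^k(9) = [9, 7, 16, 4, 1, 5, 6] for k=0..6.
Cycle lengths of π_5 on ℤ/19ℤ: [9, 9, 1]; 3 cycles in total.
sign(π) = (−1)^{n − #cycles} = (−1)^{19−3} = (−1)^16 = +1.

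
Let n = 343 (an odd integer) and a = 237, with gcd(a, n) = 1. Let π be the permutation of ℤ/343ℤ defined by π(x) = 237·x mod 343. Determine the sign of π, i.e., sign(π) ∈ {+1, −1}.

Start at x=279: 279 → 267 → 167 → 134 → 202 → 197 → 41 → … (one orbit).
Decompose π into cycles: lengths [98, 98, 98, 14, 14, 14, 2, 2, 2, 1] (10 cycles, including the fixed point 0).
Σ(ℓ_i−1) = 343−10 = 333; sign = (−1)^333 = -1.

-1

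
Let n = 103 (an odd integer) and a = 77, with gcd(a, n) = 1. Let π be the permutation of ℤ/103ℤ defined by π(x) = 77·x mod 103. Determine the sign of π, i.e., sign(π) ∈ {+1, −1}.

Orbit of 36 under x↦77x: [36, 94, 28, 96, 79, 6, 50]… (length divides ord_103(77)).
The orbit structure of x ↦ 77x mod 103: 2 orbits of sizes [102, 1].
Σ(ℓ_i−1) = 103−2 = 101; sign = (−1)^101 = -1.

-1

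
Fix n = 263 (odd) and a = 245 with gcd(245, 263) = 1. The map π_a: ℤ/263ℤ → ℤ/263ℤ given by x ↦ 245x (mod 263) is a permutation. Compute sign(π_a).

-1

Start at x=238: 238 → 187 → 53 → 98 → 77 → 192 → 226 → … (one orbit).
π_245 has 2 disjoint cycles with lengths [262, 1] on {0,…,262}.
sign(π) = (−1)^{n − #cycles} = (−1)^{263−2} = (−1)^261 = -1.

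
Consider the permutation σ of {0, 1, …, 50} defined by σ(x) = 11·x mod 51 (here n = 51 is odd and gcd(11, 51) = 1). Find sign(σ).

+1

Orbit of 20 under x↦11x: [20, 16, 23, 49, 29, 13, 41]… (length divides ord_51(11)).
π_11 has 5 disjoint cycles with lengths [16, 16, 16, 2, 1] on {0,…,50}.
n − c = 51 − 5 = 46; sign = (−1)^46 = +1.
Via Zolotarev, sign(π_{11}) = (11|51) = +1.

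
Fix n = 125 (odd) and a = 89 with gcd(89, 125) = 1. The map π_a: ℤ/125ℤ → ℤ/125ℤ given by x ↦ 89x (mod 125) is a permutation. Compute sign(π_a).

+1

Start at x=109: 109 → 76 → 14 → 121 → 19 → 66 → 124 → … (one orbit).
Cycle lengths of π_89 on ℤ/125ℤ: [50, 50, 10, 10, 2, 2, 1]; 7 cycles in total.
With 7 cycles on 125 points, sign = (−1)^{125−7} = +1.
Via Zolotarev, sign(π_{89}) = (89|125) = +1.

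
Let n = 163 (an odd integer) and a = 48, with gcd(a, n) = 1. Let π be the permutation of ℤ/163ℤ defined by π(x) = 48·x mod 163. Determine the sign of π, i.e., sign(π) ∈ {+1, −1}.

-1

Start at x=127: 127 → 65 → 23 → 126 → 17 → 1 → 48 → … (one orbit).
The orbit structure of x ↦ 48x mod 163: 4 orbits of sizes [54, 54, 54, 1].
sign(π) = (−1)^{n − #cycles} = (−1)^{163−4} = (−1)^159 = -1.
Zolotarev: (48|163) = -1, matching the cycle-count sign.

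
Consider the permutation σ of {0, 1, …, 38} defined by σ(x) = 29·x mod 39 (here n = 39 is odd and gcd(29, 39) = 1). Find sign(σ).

-1

Orbit of 1 under x↦29x: [1, 29, 22, 14, 16, 35]… (length divides ord_39(29)).
10 cycles of lengths [6, 6, 6, 6, 3, 3, 3, 3, 2, 1].
With 10 cycles on 39 points, sign = (−1)^{39−10} = -1.
Zolotarev: (29|39) = -1, matching the cycle-count sign.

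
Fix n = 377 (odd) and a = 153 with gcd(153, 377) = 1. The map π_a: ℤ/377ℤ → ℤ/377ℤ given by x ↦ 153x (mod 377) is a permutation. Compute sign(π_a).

Start at x=100: 100 → 220 → 107 → 160 → 352 → 322 → 256 → … (one orbit).
Cycle type of π: 84×4 + 28 + 6×2 + 1; total 8 cycles.
With 8 cycles on 377 points, sign = (−1)^{377−8} = -1.
(153|377)_J = -1 (Zolotarev's lemma cross-check).

-1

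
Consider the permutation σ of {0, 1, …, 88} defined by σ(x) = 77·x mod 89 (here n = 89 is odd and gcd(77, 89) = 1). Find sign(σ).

-1

Start at x=55: 55 → 52 → 88 → 12 → 34 → 37 → 1 → … (one orbit).
Cycle lengths of π_77 on ℤ/89ℤ: [8, 8, 8, 8, 8, 8, 8, 8, 8, 8, 8, 1]; 12 cycles in total.
Σ(ℓ_i−1) = 89−12 = 77; sign = (−1)^77 = -1.
Via Zolotarev, sign(π_{77}) = (77|89) = -1.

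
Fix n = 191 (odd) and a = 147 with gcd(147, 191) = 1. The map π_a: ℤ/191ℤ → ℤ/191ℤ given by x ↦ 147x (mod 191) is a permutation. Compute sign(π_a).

Trace 68: π^k(68) = [68, 64, 49, 136, 128, 98, 81] for k=0..6.
Cycle lengths of π_147 on ℤ/191ℤ: [95, 95, 1]; 3 cycles in total.
n − c = 191 − 3 = 188; sign = (−1)^188 = +1.

+1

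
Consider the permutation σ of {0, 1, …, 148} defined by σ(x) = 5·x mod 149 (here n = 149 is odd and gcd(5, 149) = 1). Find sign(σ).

Trace 123: π^k(123) = [123, 19, 95, 28, 140, 104, 73] for k=0..6.
π_5 has 5 disjoint cycles with lengths [37, 37, 37, 37, 1] on {0,…,148}.
Σ(ℓ_i−1) = 149−5 = 144; sign = (−1)^144 = +1.

+1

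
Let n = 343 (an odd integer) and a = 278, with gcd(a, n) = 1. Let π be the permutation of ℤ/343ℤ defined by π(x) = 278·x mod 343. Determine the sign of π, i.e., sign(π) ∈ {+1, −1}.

Trace 337: π^k(337) = [337, 47, 32, 321, 58, 3, 148] for k=0..6.
4 cycles of lengths [294, 42, 6, 1].
4 cycles on 343: each ℓ→(−1)^(ℓ−1), product (−1)^339 = -1.
(278|343)_J = -1 (Zolotarev's lemma cross-check).

-1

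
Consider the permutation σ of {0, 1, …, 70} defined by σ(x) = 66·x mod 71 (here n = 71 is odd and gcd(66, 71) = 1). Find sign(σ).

-1

Orbit of 70 under x↦66x: [70, 5, 46, 54, 14, 1, 66]… (length divides ord_71(66)).
Cycle lengths of π_66 on ℤ/71ℤ: [10, 10, 10, 10, 10, 10, 10, 1]; 8 cycles in total.
Σ(ℓ_i−1) = 71−8 = 63; sign = (−1)^63 = -1.
Check: (66/71) = -1 by Zolotarev.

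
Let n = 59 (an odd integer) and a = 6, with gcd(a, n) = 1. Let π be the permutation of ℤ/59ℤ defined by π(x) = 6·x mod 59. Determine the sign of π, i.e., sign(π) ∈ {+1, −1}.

-1

Orbit of 40 under x↦6x: [40, 4, 24, 26, 38, 51, 11]… (length divides ord_59(6)).
Cycle type of π: 58 + 1; total 2 cycles.
Σ(ℓ_i−1) = 59−2 = 57; sign = (−1)^57 = -1.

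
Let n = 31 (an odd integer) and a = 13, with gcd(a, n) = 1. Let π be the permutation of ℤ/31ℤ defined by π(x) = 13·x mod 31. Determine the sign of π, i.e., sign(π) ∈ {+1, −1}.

-1

Trace 16: π^k(16) = [16, 22, 7, 29, 5, 3, 8] for k=0..6.
The orbit structure of x ↦ 13x mod 31: 2 orbits of sizes [30, 1].
With 2 cycles on 31 points, sign = (−1)^{31−2} = -1.
Check: (13/31) = -1 by Zolotarev.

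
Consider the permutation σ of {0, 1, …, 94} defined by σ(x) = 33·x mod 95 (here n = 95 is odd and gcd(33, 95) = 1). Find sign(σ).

+1

Start at x=72: 72 → 1 → 33 → 44 → 27 → 36 → 48 → … (one orbit).
π_33 has 5 disjoint cycles with lengths [36, 36, 18, 4, 1] on {0,…,94}.
n − c = 95 − 5 = 90; sign = (−1)^90 = +1.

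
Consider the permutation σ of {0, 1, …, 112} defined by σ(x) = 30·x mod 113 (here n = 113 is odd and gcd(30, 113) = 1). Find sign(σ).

Start at x=1: 1 → 30 → 109 → 106 → 16 → 28 → 49 → 1 (one orbit).
Cycle type of π: 7×16 + 1; total 17 cycles.
17 cycles on 113: each ℓ→(−1)^(ℓ−1), product (−1)^96 = +1.
Zolotarev: (30|113) = +1, matching the cycle-count sign.

+1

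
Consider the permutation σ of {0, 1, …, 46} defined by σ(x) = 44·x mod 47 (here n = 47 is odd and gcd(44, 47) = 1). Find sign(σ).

-1

Orbit of 42 under x↦44x: [42, 15, 2, 41, 18, 40, 21]… (length divides ord_47(44)).
2 cycles of lengths [46, 1].
With 2 cycles on 47 points, sign = (−1)^{47−2} = -1.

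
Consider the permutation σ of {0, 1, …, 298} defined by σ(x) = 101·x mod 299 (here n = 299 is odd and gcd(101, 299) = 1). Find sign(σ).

+1

Start at x=285: 285 → 81 → 108 → 144 → 192 → 256 → 142 → … (one orbit).
π_101 has 9 disjoint cycles with lengths [66, 66, 66, 66, 11, 11, 6, 6, 1] on {0,…,298}.
n − c = 299 − 9 = 290; sign = (−1)^290 = +1.
(101|299)_J = +1 (Zolotarev's lemma cross-check).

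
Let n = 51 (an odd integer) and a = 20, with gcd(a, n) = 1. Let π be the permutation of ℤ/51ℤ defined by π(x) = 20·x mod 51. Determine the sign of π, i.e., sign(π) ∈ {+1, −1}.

Trace 20: π^k(20) = [20, 43, 44, 13, 5, 49, 11] for k=0..6.
Cycle type of π: 16×3 + 2 + 1; total 5 cycles.
n − c = 51 − 5 = 46; sign = (−1)^46 = +1.
(20|51)_J = +1 (Zolotarev's lemma cross-check).

+1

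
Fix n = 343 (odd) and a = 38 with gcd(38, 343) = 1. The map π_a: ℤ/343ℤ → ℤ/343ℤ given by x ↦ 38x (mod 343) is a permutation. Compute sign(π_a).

Start at x=134: 134 → 290 → 44 → 300 → 81 → 334 → 1 → … (one orbit).
Cycle type of π: 294 + 42 + 6 + 1; total 4 cycles.
Σ(ℓ_i−1) = 343−4 = 339; sign = (−1)^339 = -1.
Zolotarev: (38|343) = -1, matching the cycle-count sign.

-1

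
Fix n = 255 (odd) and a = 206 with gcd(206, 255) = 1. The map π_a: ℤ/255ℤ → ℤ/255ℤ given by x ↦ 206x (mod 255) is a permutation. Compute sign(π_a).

-1

Orbit of 166 under x↦206x: [166, 26, 1, 206, 106, 161, 16]… (length divides ord_255(206)).
Decompose π into cycles: lengths [8, 8, 8, 8, 8, 8, 8, 8, 8, 8, 8, 8, 8, 8, 8, 8, 8, 8, 8, 8, 8, 8, 8, 8, 8, 8, 8, 8, 8, 8, 2, 2, 2, 2, 2, 1, 1, 1, 1, 1] (40 cycles, including the fixed point 0).
40 cycles on 255: each ℓ→(−1)^(ℓ−1), product (−1)^215 = -1.
Via Zolotarev, sign(π_{206}) = (206|255) = -1.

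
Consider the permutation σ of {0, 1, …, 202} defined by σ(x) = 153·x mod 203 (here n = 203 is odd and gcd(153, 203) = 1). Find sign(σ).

+1

Orbit of 69 under x↦153x: [69, 1, 153, 64, 48, 36, 27]… (length divides ord_203(153)).
Cycle lengths of π_153 on ℤ/203ℤ: [28, 28, 28, 28, 28, 28, 28, 2, 2, 2, 1]; 11 cycles in total.
Σ(ℓ_i−1) = 203−11 = 192; sign = (−1)^192 = +1.
Zolotarev: (153|203) = +1, matching the cycle-count sign.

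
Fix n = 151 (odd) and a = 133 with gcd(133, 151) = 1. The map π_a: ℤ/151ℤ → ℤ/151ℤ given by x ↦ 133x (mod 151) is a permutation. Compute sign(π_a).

-1

Start at x=4: 4 → 79 → 88 → 77 → 124 → 33 → 10 → … (one orbit).
Decompose π into cycles: lengths [150, 1] (2 cycles, including the fixed point 0).
2 cycles on 151: each ℓ→(−1)^(ℓ−1), product (−1)^149 = -1.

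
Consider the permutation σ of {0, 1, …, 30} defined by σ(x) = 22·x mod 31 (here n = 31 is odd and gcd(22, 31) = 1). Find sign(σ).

Orbit of 13 under x↦22x: [13, 7, 30, 9, 12, 16, 11]… (length divides ord_31(22)).
The orbit structure of x ↦ 22x mod 31: 2 orbits of sizes [30, 1].
sign(π) = (−1)^{n − #cycles} = (−1)^{31−2} = (−1)^29 = -1.

-1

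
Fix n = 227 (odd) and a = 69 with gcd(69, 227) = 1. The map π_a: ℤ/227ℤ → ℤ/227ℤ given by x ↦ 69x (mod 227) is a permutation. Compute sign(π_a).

Start at x=203: 203 → 160 → 144 → 175 → 44 → 85 → 190 → … (one orbit).
Cycle type of π: 113×2 + 1; total 3 cycles.
Σ(ℓ_i−1) = 227−3 = 224; sign = (−1)^224 = +1.

+1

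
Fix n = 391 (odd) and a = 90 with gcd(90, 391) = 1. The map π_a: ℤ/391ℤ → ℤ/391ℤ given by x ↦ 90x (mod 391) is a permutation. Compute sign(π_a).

+1

Start at x=98: 98 → 218 → 70 → 44 → 50 → 199 → 315 → … (one orbit).
The orbit structure of x ↦ 90x mod 391: 5 orbits of sizes [176, 176, 22, 16, 1].
5 cycles on 391: each ℓ→(−1)^(ℓ−1), product (−1)^386 = +1.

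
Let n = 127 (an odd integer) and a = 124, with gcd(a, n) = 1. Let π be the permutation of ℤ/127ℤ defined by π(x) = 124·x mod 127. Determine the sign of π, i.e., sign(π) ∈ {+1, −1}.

+1

Trace 69: π^k(69) = [69, 47, 113, 42, 1, 124, 9] for k=0..6.
3 cycles of lengths [63, 63, 1].
sign(π) = (−1)^{n − #cycles} = (−1)^{127−3} = (−1)^124 = +1.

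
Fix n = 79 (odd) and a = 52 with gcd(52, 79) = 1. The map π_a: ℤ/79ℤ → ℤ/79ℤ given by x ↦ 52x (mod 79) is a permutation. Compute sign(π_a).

+1

Start at x=67: 67 → 8 → 21 → 65 → 62 → 64 → 10 → … (one orbit).
The orbit structure of x ↦ 52x mod 79: 7 orbits of sizes [13, 13, 13, 13, 13, 13, 1].
n − c = 79 − 7 = 72; sign = (−1)^72 = +1.
Via Zolotarev, sign(π_{52}) = (52|79) = +1.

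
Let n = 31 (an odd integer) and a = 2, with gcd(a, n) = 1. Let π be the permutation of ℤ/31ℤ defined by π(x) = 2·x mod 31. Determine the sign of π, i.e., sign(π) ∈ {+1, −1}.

+1

Trace 4: π^k(4) = [4, 8, 16, 1, 2] for k=0..4.
The orbit structure of x ↦ 2x mod 31: 7 orbits of sizes [5, 5, 5, 5, 5, 5, 1].
With 7 cycles on 31 points, sign = (−1)^{31−7} = +1.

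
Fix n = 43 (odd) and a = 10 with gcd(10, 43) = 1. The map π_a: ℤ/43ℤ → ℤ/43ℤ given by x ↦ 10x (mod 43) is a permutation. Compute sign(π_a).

Trace 17: π^k(17) = [17, 41, 23, 15, 21, 38, 36] for k=0..6.
3 cycles of lengths [21, 21, 1].
sign(π) = (−1)^{n − #cycles} = (−1)^{43−3} = (−1)^40 = +1.
Via Zolotarev, sign(π_{10}) = (10|43) = +1.

+1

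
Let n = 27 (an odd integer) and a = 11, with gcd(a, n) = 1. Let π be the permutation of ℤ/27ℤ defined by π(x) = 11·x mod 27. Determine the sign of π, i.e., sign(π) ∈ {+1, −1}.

-1

Trace 8: π^k(8) = [8, 7, 23, 10, 2, 22, 26] for k=0..6.
Cycle type of π: 18 + 6 + 2 + 1; total 4 cycles.
27 − 4 = 23 transpositions; sign(π) = (−1)^23 = -1.
The Jacobi symbol (11|27) = -1 (Zolotarev) agrees.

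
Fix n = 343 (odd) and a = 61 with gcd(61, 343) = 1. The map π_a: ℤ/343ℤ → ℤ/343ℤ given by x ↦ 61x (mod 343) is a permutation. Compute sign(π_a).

Orbit of 302 under x↦61x: [302, 243, 74, 55, 268, 227, 127]… (length divides ord_343(61)).
Cycle type of π: 294 + 42 + 6 + 1; total 4 cycles.
Σ(ℓ_i−1) = 343−4 = 339; sign = (−1)^339 = -1.

-1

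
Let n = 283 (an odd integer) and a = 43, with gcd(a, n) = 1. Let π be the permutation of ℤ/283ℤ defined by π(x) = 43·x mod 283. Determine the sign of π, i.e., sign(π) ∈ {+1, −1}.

Trace 222: π^k(222) = [222, 207, 128, 127, 84, 216, 232] for k=0..6.
Cycle lengths of π_43 on ℤ/283ℤ: [94, 94, 94, 1]; 4 cycles in total.
With 4 cycles on 283 points, sign = (−1)^{283−4} = -1.

-1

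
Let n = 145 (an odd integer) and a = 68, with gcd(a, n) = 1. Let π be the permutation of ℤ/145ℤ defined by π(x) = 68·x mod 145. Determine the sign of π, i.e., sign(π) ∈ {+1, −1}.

Orbit of 144 under x↦68x: [144, 77, 16, 73, 34, 137, 36]… (length divides ord_145(68)).
Cycle type of π: 28×5 + 4 + 1; total 7 cycles.
n − c = 145 − 7 = 138; sign = (−1)^138 = +1.
Via Zolotarev, sign(π_{68}) = (68|145) = +1.

+1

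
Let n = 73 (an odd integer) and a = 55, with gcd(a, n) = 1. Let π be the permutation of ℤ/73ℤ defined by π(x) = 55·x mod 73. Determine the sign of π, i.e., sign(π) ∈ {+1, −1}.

+1

Trace 37: π^k(37) = [37, 64, 16, 4, 1, 55, 32] for k=0..6.
9 cycles of lengths [9, 9, 9, 9, 9, 9, 9, 9, 1].
73 − 9 = 64 transpositions; sign(π) = (−1)^64 = +1.
Via Zolotarev, sign(π_{55}) = (55|73) = +1.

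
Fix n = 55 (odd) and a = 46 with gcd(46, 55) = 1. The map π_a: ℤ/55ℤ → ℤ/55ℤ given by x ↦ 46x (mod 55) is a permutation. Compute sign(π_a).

-1

Trace 46: π^k(46) = [46, 26, 41, 16, 21, 31, 51] for k=0..6.
π_46 has 10 disjoint cycles with lengths [10, 10, 10, 10, 10, 1, 1, 1, 1, 1] on {0,…,54}.
10 cycles on 55: each ℓ→(−1)^(ℓ−1), product (−1)^45 = -1.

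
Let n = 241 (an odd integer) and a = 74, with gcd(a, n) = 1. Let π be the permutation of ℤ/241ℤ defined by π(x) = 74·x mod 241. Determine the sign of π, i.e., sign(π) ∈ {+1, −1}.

Orbit of 105 under x↦74x: [105, 58, 195, 211, 190, 82, 43]… (length divides ord_241(74)).
Cycle lengths of π_74 on ℤ/241ℤ: [240, 1]; 2 cycles in total.
Σ(ℓ_i−1) = 241−2 = 239; sign = (−1)^239 = -1.
Zolotarev: (74|241) = -1, matching the cycle-count sign.

-1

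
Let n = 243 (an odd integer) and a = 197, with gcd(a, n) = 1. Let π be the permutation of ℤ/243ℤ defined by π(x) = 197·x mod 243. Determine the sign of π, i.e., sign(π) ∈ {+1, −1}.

Trace 44: π^k(44) = [44, 163, 35, 91, 188, 100, 17] for k=0..6.
π_197 has 14 disjoint cycles with lengths [54, 54, 54, 18, 18, 18, 6, 6, 6, 2, 2, 2, 2, 1] on {0,…,242}.
n − c = 243 − 14 = 229; sign = (−1)^229 = -1.

-1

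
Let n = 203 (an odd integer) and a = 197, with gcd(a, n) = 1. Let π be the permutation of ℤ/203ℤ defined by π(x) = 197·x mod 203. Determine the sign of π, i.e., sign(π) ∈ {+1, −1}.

+1

Trace 36: π^k(36) = [36, 190, 78, 141, 169, 1, 197] for k=0..6.
Decompose π into cycles: lengths [7, 7, 7, 7, 7, 7, 7, 7, 7, 7, 7, 7, 7, 7, 7, 7, 7, 7, 7, 7, 7, 7, 7, 7, 7, 7, 7, 7, 1, 1, 1, 1, 1, 1, 1] (35 cycles, including the fixed point 0).
35 cycles on 203: each ℓ→(−1)^(ℓ−1), product (−1)^168 = +1.
(197|203)_J = +1 (Zolotarev's lemma cross-check).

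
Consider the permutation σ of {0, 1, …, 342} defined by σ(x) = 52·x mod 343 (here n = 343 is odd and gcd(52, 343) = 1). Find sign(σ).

-1

Start at x=327: 327 → 197 → 297 → 9 → 125 → 326 → 145 → … (one orbit).
π_52 has 4 disjoint cycles with lengths [294, 42, 6, 1] on {0,…,342}.
343 − 4 = 339 transpositions; sign(π) = (−1)^339 = -1.
(52|343)_J = -1 (Zolotarev's lemma cross-check).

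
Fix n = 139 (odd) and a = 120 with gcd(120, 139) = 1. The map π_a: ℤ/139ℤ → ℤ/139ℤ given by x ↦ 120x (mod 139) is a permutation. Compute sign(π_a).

Start at x=131: 131 → 13 → 31 → 106 → 71 → 41 → 55 → … (one orbit).
3 cycles of lengths [69, 69, 1].
Σ(ℓ_i−1) = 139−3 = 136; sign = (−1)^136 = +1.

+1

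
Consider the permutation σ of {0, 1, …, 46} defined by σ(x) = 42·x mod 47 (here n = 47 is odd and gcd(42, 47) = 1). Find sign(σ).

+1

Trace 12: π^k(12) = [12, 34, 18, 4, 27, 6, 17] for k=0..6.
π_42 has 3 disjoint cycles with lengths [23, 23, 1] on {0,…,46}.
With 3 cycles on 47 points, sign = (−1)^{47−3} = +1.
Zolotarev: (42|47) = +1, matching the cycle-count sign.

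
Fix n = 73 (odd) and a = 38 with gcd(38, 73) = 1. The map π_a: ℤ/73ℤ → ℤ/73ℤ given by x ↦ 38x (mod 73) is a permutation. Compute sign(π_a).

Trace 32: π^k(32) = [32, 48, 72, 35, 16, 24, 36] for k=0..6.
Cycle type of π: 36×2 + 1; total 3 cycles.
Σ(ℓ_i−1) = 73−3 = 70; sign = (−1)^70 = +1.

+1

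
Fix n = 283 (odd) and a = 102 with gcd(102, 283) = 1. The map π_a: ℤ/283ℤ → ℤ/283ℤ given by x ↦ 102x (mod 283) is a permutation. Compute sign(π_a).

-1

Start at x=212: 212 → 116 → 229 → 152 → 222 → 4 → 125 → … (one orbit).
4 cycles of lengths [94, 94, 94, 1].
sign(π) = (−1)^{n − #cycles} = (−1)^{283−4} = (−1)^279 = -1.
Check: (102/283) = -1 by Zolotarev.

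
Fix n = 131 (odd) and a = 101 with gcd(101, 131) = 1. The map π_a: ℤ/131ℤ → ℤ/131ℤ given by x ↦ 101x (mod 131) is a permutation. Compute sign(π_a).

Orbit of 28 under x↦101x: [28, 77, 48, 1, 101, 114, 117]… (length divides ord_131(101)).
Cycle lengths of π_101 on ℤ/131ℤ: [65, 65, 1]; 3 cycles in total.
Σ(ℓ_i−1) = 131−3 = 128; sign = (−1)^128 = +1.

+1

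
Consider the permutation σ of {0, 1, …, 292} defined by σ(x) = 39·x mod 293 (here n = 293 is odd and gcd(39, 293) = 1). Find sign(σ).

Trace 172: π^k(172) = [172, 262, 256, 22, 272, 60, 289] for k=0..6.
Cycle lengths of π_39 on ℤ/293ℤ: [73, 73, 73, 73, 1]; 5 cycles in total.
Σ(ℓ_i−1) = 293−5 = 288; sign = (−1)^288 = +1.
Check: (39/293) = +1 by Zolotarev.

+1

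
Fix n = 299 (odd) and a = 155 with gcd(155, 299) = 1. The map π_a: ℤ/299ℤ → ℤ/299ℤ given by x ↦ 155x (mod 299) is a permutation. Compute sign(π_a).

Start at x=272: 272 → 1 → 155 → 105 → 129 → 261 → 90 → … (one orbit).
Cycle lengths of π_155 on ℤ/299ℤ: [22, 22, 22, 22, 22, 22, 22, 22, 22, 22, 22, 22, 22, 2, 2, 2, 2, 2, 2, 1]; 20 cycles in total.
With 20 cycles on 299 points, sign = (−1)^{299−20} = -1.
Zolotarev: (155|299) = -1, matching the cycle-count sign.

-1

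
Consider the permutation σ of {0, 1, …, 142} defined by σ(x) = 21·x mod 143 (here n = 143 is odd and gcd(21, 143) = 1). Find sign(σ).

Start at x=21: 21 → 12 → 109 → 1 → 21 (one orbit).
39 cycles of lengths [4, 4, 4, 4, 4, 4, 4, 4, 4, 4, 4, 4, 4, 4, 4, 4, 4, 4, 4, 4, 4, 4, 4, 4, 4, 4, 4, 4, 4, 4, 4, 4, 4, 2, 2, 2, 2, 2, 1].
143 − 39 = 104 transpositions; sign(π) = (−1)^104 = +1.

+1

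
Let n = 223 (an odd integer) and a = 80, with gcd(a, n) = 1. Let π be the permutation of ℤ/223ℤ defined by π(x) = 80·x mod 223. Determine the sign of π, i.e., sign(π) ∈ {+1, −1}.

-1

Orbit of 16 under x↦80x: [16, 165, 43, 95, 18, 102, 132]… (length divides ord_223(80)).
Decompose π into cycles: lengths [222, 1] (2 cycles, including the fixed point 0).
sign(π) = (−1)^{n − #cycles} = (−1)^{223−2} = (−1)^221 = -1.
Zolotarev: (80|223) = -1, matching the cycle-count sign.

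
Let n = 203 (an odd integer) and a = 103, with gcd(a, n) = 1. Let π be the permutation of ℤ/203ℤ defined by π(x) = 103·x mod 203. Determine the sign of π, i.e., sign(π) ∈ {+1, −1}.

Orbit of 94 under x↦103x: [94, 141, 110, 165, 146, 16, 24]… (length divides ord_203(103)).
π_103 has 10 disjoint cycles with lengths [42, 42, 42, 42, 7, 7, 7, 7, 6, 1] on {0,…,202}.
10 cycles on 203: each ℓ→(−1)^(ℓ−1), product (−1)^193 = -1.

-1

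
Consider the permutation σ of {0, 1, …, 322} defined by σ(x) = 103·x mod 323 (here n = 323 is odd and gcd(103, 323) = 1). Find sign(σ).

-1

Trace 1: π^k(1) = [1, 103, 273, 18, 239, 69] for k=0..5.
π_103 has 68 disjoint cycles with lengths [6, 6, 6, 6, 6, 6, 6, 6, 6, 6, 6, 6, 6, 6, 6, 6, 6, 6, 6, 6, 6, 6, 6, 6, 6, 6, 6, 6, 6, 6, 6, 6, 6, 6, 6, 6, 6, 6, 6, 6, 6, 6, 6, 6, 6, 6, 6, 6, 6, 6, 6, 1, 1, 1, 1, 1, 1, 1, 1, 1, 1, 1, 1, 1, 1, 1, 1, 1] on {0,…,322}.
n − c = 323 − 68 = 255; sign = (−1)^255 = -1.
Via Zolotarev, sign(π_{103}) = (103|323) = -1.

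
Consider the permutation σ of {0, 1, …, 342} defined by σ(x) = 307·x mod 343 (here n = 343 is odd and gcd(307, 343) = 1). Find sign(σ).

-1

Start at x=190: 190 → 20 → 309 → 195 → 183 → 272 → 155 → … (one orbit).
10 cycles of lengths [98, 98, 98, 14, 14, 14, 2, 2, 2, 1].
sign(π) = (−1)^{n − #cycles} = (−1)^{343−10} = (−1)^333 = -1.
Zolotarev: (307|343) = -1, matching the cycle-count sign.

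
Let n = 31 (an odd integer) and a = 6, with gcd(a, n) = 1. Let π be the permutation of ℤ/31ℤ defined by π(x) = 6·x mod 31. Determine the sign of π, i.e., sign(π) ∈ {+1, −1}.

Trace 26: π^k(26) = [26, 1, 6, 5, 30, 25] for k=0..5.
Cycle lengths of π_6 on ℤ/31ℤ: [6, 6, 6, 6, 6, 1]; 6 cycles in total.
n − c = 31 − 6 = 25; sign = (−1)^25 = -1.
Zolotarev: (6|31) = -1, matching the cycle-count sign.

-1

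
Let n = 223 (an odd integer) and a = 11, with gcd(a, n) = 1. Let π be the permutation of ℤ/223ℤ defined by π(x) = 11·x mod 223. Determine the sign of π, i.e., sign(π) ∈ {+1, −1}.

-1

Trace 205: π^k(205) = [205, 25, 52, 126, 48, 82, 10] for k=0..6.
Decompose π into cycles: lengths [222, 1] (2 cycles, including the fixed point 0).
Σ(ℓ_i−1) = 223−2 = 221; sign = (−1)^221 = -1.
Via Zolotarev, sign(π_{11}) = (11|223) = -1.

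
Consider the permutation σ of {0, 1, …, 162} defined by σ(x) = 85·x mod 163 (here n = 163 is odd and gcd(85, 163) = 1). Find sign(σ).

+1

Start at x=85: 85 → 53 → 104 → 38 → 133 → 58 → 40 → … (one orbit).
π_85 has 19 disjoint cycles with lengths [9, 9, 9, 9, 9, 9, 9, 9, 9, 9, 9, 9, 9, 9, 9, 9, 9, 9, 1] on {0,…,162}.
Σ(ℓ_i−1) = 163−19 = 144; sign = (−1)^144 = +1.
(85|163)_J = +1 (Zolotarev's lemma cross-check).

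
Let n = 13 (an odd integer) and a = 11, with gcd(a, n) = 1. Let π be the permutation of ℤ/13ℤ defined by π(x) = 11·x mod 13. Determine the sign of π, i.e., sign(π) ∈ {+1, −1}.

-1

Start at x=5: 5 → 3 → 7 → 12 → 2 → 9 → 8 → … (one orbit).
Cycle type of π: 12 + 1; total 2 cycles.
sign(π) = (−1)^{n − #cycles} = (−1)^{13−2} = (−1)^11 = -1.
Via Zolotarev, sign(π_{11}) = (11|13) = -1.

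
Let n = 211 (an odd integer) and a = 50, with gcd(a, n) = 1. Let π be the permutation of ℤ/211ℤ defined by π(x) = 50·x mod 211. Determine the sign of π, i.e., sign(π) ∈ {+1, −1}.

-1

Start at x=161: 161 → 32 → 123 → 31 → 73 → 63 → 196 → … (one orbit).
Decompose π into cycles: lengths [42, 42, 42, 42, 42, 1] (6 cycles, including the fixed point 0).
211 − 6 = 205 transpositions; sign(π) = (−1)^205 = -1.
Via Zolotarev, sign(π_{50}) = (50|211) = -1.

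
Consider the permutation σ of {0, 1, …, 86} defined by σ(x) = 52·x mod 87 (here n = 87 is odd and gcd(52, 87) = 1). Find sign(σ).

Start at x=16: 16 → 49 → 25 → 82 → 1 → 52 → 7 → 16 (one orbit).
Decompose π into cycles: lengths [7, 7, 7, 7, 7, 7, 7, 7, 7, 7, 7, 7, 1, 1, 1] (15 cycles, including the fixed point 0).
With 15 cycles on 87 points, sign = (−1)^{87−15} = +1.

+1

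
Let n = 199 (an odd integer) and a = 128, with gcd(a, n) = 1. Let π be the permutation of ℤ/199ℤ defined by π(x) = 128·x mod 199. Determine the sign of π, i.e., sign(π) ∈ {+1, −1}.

Start at x=45: 45 → 188 → 184 → 70 → 5 → 43 → 131 → … (one orbit).
Decompose π into cycles: lengths [99, 99, 1] (3 cycles, including the fixed point 0).
With 3 cycles on 199 points, sign = (−1)^{199−3} = +1.
(128|199)_J = +1 (Zolotarev's lemma cross-check).

+1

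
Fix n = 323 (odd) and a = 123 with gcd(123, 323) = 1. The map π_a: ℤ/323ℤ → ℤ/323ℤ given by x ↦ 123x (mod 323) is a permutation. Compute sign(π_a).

+1

Trace 239: π^k(239) = [239, 4, 169, 115, 256, 157, 254] for k=0..6.
15 cycles of lengths [36, 36, 36, 36, 36, 36, 36, 36, 9, 9, 4, 4, 4, 4, 1].
With 15 cycles on 323 points, sign = (−1)^{323−15} = +1.
The Jacobi symbol (123|323) = +1 (Zolotarev) agrees.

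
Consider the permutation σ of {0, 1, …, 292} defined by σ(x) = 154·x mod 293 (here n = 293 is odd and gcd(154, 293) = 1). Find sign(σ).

Orbit of 107 under x↦154x: [107, 70, 232, 275, 158, 13, 244]… (length divides ord_293(154)).
The orbit structure of x ↦ 154x mod 293: 2 orbits of sizes [292, 1].
293 − 2 = 291 transpositions; sign(π) = (−1)^291 = -1.

-1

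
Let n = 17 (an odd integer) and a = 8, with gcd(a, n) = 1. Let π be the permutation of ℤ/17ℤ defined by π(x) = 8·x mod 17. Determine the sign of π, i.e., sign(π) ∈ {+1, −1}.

+1

Orbit of 15 under x↦8x: [15, 1, 8, 13, 2, 16, 9]… (length divides ord_17(8)).
The orbit structure of x ↦ 8x mod 17: 3 orbits of sizes [8, 8, 1].
17 − 3 = 14 transpositions; sign(π) = (−1)^14 = +1.
The Jacobi symbol (8|17) = +1 (Zolotarev) agrees.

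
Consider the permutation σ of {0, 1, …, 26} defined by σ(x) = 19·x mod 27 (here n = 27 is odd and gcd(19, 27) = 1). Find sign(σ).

Orbit of 10 under x↦19x: [10, 1, 19]… (length divides ord_27(19)).
Decompose π into cycles: lengths [3, 3, 3, 3, 3, 3, 1, 1, 1, 1, 1, 1, 1, 1, 1] (15 cycles, including the fixed point 0).
n − c = 27 − 15 = 12; sign = (−1)^12 = +1.
Zolotarev: (19|27) = +1, matching the cycle-count sign.

+1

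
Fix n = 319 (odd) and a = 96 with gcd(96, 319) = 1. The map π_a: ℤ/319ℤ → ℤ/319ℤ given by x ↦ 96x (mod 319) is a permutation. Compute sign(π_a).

Trace 270: π^k(270) = [270, 81, 120, 36, 266, 16, 260] for k=0..6.
Cycle type of π: 70×4 + 14×2 + 10 + 1; total 8 cycles.
With 8 cycles on 319 points, sign = (−1)^{319−8} = -1.
Via Zolotarev, sign(π_{96}) = (96|319) = -1.

-1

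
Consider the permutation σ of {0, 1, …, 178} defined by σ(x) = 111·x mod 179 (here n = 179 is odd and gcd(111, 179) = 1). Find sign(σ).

-1

Start at x=52: 52 → 44 → 51 → 112 → 81 → 41 → 76 → … (one orbit).
Decompose π into cycles: lengths [178, 1] (2 cycles, including the fixed point 0).
n − c = 179 − 2 = 177; sign = (−1)^177 = -1.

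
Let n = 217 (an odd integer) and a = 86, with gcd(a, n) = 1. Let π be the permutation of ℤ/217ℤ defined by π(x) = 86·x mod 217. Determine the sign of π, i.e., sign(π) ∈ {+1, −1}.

-1

Start at x=144: 144 → 15 → 205 → 53 → 1 → 86 → 18 → … (one orbit).
Cycle type of π: 30×7 + 3×2 + 1; total 10 cycles.
n − c = 217 − 10 = 207; sign = (−1)^207 = -1.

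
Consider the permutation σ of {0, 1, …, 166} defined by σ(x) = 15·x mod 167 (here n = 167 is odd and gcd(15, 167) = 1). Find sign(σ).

-1

Trace 15: π^k(15) = [15, 58, 35, 24, 26, 56, 5] for k=0..6.
Decompose π into cycles: lengths [166, 1] (2 cycles, including the fixed point 0).
sign(π) = (−1)^{n − #cycles} = (−1)^{167−2} = (−1)^165 = -1.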